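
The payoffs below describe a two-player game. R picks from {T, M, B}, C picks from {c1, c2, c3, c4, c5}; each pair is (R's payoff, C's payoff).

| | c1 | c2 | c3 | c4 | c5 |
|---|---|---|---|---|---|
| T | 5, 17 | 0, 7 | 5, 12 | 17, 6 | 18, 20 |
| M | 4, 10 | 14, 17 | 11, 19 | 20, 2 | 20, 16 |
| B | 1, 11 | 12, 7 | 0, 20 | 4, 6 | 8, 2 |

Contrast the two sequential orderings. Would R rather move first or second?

If R leads: C's best replies are T→c5, M→c3, B→c3; R's induced payoffs 18, 11, 0; outcome (T, c5), payoffs (18, 20).
If C leads: R's best replies are c1→T, c2→M, c3→M, c4→M, c5→M; C's induced payoffs 17, 17, 19, 2, 16; outcome (M, c3), payoffs (11, 19).
R gets 18 moving first and 11 moving second, so R prefers to move first.

first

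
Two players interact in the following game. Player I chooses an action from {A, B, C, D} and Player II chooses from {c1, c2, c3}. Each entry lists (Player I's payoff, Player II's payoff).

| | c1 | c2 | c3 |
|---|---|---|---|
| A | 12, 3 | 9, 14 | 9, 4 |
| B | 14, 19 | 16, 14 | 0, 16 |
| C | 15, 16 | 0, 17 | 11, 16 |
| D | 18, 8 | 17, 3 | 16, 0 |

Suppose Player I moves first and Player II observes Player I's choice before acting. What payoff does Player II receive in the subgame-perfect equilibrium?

8

Backward induction with Player I moving first.
- A → Player II plays c2 (best of 3, 14, 4); Player I gets 9.
- B → Player II plays c1 (best of 19, 14, 16); Player I gets 14.
- C → Player II plays c2 (best of 16, 17, 16); Player I gets 0.
- D → Player II plays c1 (best of 8, 3, 0); Player I gets 18.
Player I's induced payoffs are 9, 14, 0, 18, so Player I commits to D. Subgame-perfect outcome: (D, c1) with payoffs (18, 8).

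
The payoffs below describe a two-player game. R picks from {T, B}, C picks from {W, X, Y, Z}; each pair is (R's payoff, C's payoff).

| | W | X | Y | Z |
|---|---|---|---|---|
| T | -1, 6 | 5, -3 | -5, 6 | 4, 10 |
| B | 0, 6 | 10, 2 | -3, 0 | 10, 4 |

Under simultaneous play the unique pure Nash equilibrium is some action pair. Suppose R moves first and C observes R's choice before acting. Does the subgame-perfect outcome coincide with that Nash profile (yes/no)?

Work backward from C's decision.
- T: C compares 6, -3, 6, 10 and picks Z; R would get 4.
- B: C compares 6, 2, 0, 4 and picks W; R would get 0.
R's induced payoffs are 4, 0, so R commits to T. Subgame-perfect outcome: (T, Z) with payoffs (4, 10).
Now find the simultaneous Nash equilibrium.
R's best replies: W→B; X→B; Y→B; Z→B.
C's best replies: T→Z; B→W.
The unique mutual best reply is (B, W), giving (0, 6).
Sequential outcome (T, Z) differs from the Nash profile (B, W).

no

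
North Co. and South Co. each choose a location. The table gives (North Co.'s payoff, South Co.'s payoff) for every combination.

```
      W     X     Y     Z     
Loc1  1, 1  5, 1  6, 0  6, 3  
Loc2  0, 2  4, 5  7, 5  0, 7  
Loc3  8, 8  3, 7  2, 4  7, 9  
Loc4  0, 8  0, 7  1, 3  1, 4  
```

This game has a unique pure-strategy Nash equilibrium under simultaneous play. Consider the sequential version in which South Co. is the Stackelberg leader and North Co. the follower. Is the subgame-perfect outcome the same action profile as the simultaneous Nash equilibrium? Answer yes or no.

Backward induction with South Co. moving first.
- W → North Co. plays Loc3 (best of 1, 0, 8, 0); South Co. gets 8.
- X → North Co. plays Loc1 (best of 5, 4, 3, 0); South Co. gets 1.
- Y → North Co. plays Loc2 (best of 6, 7, 2, 1); South Co. gets 5.
- Z → North Co. plays Loc3 (best of 6, 0, 7, 1); South Co. gets 9.
South Co.'s induced payoffs are 8, 1, 5, 9, so South Co. commits to Z. Subgame-perfect outcome: (Loc3, Z) with payoffs (7, 9).
Under simultaneous play:
North Co.'s best replies: W→Loc3; X→Loc1; Y→Loc2; Z→Loc3.
South Co.'s best replies: Loc1→Z; Loc2→Z; Loc3→Z; Loc4→W.
Only (Loc3, Z) has each player best-responding; Nash payoffs (7, 9).
Sequential outcome (Loc3, Z) coincides with the Nash profile (Loc3, Z).

yes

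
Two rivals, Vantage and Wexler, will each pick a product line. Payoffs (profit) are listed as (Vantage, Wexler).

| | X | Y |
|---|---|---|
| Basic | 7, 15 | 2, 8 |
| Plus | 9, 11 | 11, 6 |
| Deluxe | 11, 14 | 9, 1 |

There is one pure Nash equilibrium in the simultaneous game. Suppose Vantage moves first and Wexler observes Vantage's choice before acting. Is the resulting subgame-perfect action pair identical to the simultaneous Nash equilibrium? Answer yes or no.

Wexler best-responds to each possible Vantage move:
- Basic: Wexler compares 15, 8 and picks X; Vantage would get 7.
- Plus: Wexler compares 11, 6 and picks X; Vantage would get 9.
- Deluxe: Wexler compares 14, 1 and picks X; Vantage would get 11.
Maximizing over 7, 9, 11, Vantage chooses Deluxe. Subgame-perfect outcome: (Deluxe, X) with payoffs (11, 14).
Now find the simultaneous Nash equilibrium.
Vantage's best replies: X→Deluxe; Y→Plus.
Wexler's best replies: Basic→X; Plus→X; Deluxe→X.
The unique mutual best reply is (Deluxe, X), giving (11, 14).
Sequential outcome (Deluxe, X) coincides with the Nash profile (Deluxe, X).

yes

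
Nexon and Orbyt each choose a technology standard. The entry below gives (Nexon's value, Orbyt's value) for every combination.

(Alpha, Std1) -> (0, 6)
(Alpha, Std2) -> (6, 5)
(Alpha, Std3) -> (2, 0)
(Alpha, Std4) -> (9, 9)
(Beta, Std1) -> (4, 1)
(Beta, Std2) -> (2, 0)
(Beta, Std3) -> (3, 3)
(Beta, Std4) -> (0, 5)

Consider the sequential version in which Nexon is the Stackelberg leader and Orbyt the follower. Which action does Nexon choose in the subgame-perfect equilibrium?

Alpha

Backward induction with Nexon moving first.
- Alpha: BR = Std4, leader payoff 9.
- Beta: BR = Std4, leader payoff 0.
Among 9, 0, the best is 9 at Alpha. Subgame-perfect outcome: (Alpha, Std4) with payoffs (9, 9).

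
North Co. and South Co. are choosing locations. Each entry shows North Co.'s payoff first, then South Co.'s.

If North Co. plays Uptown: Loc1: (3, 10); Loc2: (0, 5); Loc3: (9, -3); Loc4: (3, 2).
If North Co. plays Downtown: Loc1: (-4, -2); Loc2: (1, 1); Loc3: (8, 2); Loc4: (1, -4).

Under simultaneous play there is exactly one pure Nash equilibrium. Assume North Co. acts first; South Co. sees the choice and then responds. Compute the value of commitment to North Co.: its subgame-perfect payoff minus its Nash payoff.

5

Work backward from South Co.'s decision.
- Uptown → South Co. plays Loc1 (best of 10, 5, -3, 2); North Co. gets 3.
- Downtown → South Co. plays Loc3 (best of -2, 1, 2, -4); North Co. gets 8.
Maximizing over 3, 8, North Co. chooses Downtown. Subgame-perfect outcome: (Downtown, Loc3) with payoffs (8, 2).
Now find the simultaneous Nash equilibrium.
North Co.'s best replies: Loc1→Uptown; Loc2→Downtown; Loc3→Uptown; Loc4→Uptown.
South Co.'s best replies: Uptown→Loc1; Downtown→Loc3.
Only (Uptown, Loc1) has each player best-responding; Nash payoffs (3, 10).
North Co.'s commitment gain: 8 − 3 = 5.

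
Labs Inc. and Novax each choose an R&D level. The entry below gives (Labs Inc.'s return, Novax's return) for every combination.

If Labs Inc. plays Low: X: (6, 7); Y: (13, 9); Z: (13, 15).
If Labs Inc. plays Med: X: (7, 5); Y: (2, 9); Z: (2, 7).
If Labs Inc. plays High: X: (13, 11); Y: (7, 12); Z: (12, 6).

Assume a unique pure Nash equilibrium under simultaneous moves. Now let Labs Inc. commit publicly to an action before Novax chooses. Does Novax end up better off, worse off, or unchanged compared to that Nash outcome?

unchanged

Solve by backward induction (Labs Inc. leads).
- Low: BR = Z, leader payoff 13.
- Med: BR = Y, leader payoff 2.
- High: BR = Y, leader payoff 7.
Among 13, 2, 7, the best is 13 at Low. Subgame-perfect outcome: (Low, Z) with payoffs (13, 15).
Now find the simultaneous Nash equilibrium.
Labs Inc.'s best replies: X→High; Y→Low; Z→Low.
Novax's best replies: Low→Z; Med→Y; High→Y.
The unique mutual best reply is (Low, Z), giving (13, 15).
Novax earns 15 sequentially versus 15 at the Nash outcome: unchanged.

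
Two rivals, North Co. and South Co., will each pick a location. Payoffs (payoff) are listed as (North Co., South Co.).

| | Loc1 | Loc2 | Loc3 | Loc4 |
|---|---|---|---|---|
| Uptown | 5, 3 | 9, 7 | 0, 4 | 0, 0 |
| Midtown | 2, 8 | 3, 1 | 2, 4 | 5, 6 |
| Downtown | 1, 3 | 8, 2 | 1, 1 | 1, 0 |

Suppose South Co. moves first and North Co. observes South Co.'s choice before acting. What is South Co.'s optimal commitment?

Loc2

Solve by backward induction (South Co. leads).
- Loc1 → North Co. plays Uptown (best of 5, 2, 1); South Co. gets 3.
- Loc2 → North Co. plays Uptown (best of 9, 3, 8); South Co. gets 7.
- Loc3 → North Co. plays Midtown (best of 0, 2, 1); South Co. gets 4.
- Loc4 → North Co. plays Midtown (best of 0, 5, 1); South Co. gets 6.
South Co.'s induced payoffs are 3, 7, 4, 6, so South Co. commits to Loc2. Subgame-perfect outcome: (Uptown, Loc2) with payoffs (9, 7).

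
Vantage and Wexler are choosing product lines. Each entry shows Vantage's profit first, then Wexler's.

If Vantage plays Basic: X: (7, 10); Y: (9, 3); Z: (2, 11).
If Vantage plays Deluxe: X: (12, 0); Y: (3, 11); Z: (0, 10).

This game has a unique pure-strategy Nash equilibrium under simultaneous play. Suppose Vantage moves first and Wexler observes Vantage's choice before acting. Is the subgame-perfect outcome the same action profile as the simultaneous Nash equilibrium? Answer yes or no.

no

Work backward from Wexler's decision.
- Basic: Wexler compares 10, 3, 11 and picks Z; Vantage would get 2.
- Deluxe: Wexler compares 0, 11, 10 and picks Y; Vantage would get 3.
Vantage's induced payoffs are 2, 3, so Vantage commits to Deluxe. Subgame-perfect outcome: (Deluxe, Y) with payoffs (3, 11).
Under simultaneous play:
Vantage's best replies: X→Deluxe; Y→Basic; Z→Basic.
Wexler's best replies: Basic→Z; Deluxe→Y.
Only (Basic, Z) has each player best-responding; Nash payoffs (2, 11).
Sequential outcome (Deluxe, Y) differs from the Nash profile (Basic, Z).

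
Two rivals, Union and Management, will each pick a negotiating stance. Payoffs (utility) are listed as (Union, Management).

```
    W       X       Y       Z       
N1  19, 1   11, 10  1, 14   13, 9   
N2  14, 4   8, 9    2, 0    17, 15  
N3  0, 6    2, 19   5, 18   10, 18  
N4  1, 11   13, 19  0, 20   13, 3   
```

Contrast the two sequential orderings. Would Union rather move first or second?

first

If Union leads: Management's best replies are N1→Y, N2→Z, N3→X, N4→Y; Union's induced payoffs 1, 17, 2, 0; outcome (N2, Z), payoffs (17, 15).
If Management leads: Union's best replies are W→N1, X→N4, Y→N3, Z→N2; Management's induced payoffs 1, 19, 18, 15; outcome (N4, X), payoffs (13, 19).
Union gets 17 moving first and 13 moving second, so Union prefers to move first.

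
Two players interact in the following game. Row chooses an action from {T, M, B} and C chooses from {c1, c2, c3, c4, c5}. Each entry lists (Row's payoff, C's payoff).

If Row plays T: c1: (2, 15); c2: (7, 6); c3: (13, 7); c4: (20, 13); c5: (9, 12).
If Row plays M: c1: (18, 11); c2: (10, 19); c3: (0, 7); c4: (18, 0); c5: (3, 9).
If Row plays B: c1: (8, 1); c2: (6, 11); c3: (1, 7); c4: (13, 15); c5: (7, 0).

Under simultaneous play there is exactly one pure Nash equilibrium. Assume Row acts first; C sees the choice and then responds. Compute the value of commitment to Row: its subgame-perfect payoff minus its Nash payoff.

3

Backward induction with Row moving first.
- T: BR = c1, leader payoff 2.
- M: BR = c2, leader payoff 10.
- B: BR = c4, leader payoff 13.
Maximizing over 2, 10, 13, Row chooses B. Subgame-perfect outcome: (B, c4) with payoffs (13, 15).
Under simultaneous play:
Row's best replies: c1→M; c2→M; c3→T; c4→T; c5→T.
C's best replies: T→c1; M→c2; B→c4.
The unique mutual best reply is (M, c2), giving (10, 19).
Row's commitment gain: 13 − 10 = 3.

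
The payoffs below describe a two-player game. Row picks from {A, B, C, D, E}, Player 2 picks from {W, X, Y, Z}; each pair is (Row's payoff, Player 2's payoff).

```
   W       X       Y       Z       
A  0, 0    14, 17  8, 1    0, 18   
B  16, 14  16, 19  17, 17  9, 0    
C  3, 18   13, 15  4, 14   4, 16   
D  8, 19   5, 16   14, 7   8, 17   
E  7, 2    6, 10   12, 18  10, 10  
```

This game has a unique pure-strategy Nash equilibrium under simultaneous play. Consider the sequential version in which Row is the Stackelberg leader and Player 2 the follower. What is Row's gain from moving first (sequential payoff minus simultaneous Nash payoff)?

Work backward from Player 2's decision.
- A → Player 2 plays Z (best of 0, 17, 1, 18); Row gets 0.
- B → Player 2 plays X (best of 14, 19, 17, 0); Row gets 16.
- C → Player 2 plays W (best of 18, 15, 14, 16); Row gets 3.
- D → Player 2 plays W (best of 19, 16, 7, 17); Row gets 8.
- E → Player 2 plays Y (best of 2, 10, 18, 10); Row gets 12.
Row's induced payoffs are 0, 16, 3, 8, 12, so Row commits to B. Subgame-perfect outcome: (B, X) with payoffs (16, 19).
For the simultaneous game, intersect best replies.
Row's best replies: W→B; X→B; Y→B; Z→E.
Player 2's best replies: A→Z; B→X; C→W; D→W; E→Y.
Only (B, X) has each player best-responding; Nash payoffs (16, 19).
Row's commitment gain: 16 − 16 = 0.

0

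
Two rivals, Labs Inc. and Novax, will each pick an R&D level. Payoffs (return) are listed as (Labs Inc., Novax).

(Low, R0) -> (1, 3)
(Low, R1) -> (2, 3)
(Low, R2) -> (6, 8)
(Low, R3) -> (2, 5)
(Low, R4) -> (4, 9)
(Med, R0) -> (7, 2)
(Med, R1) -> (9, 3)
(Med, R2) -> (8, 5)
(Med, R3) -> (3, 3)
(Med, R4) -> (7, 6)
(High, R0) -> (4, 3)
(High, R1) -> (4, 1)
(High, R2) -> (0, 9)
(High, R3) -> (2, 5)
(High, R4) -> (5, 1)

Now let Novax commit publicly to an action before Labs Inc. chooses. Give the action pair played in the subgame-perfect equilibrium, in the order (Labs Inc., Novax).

(Med, R4)

Backward induction with Novax moving first.
- R0: Labs Inc. compares 1, 7, 4 and picks Med; Novax would get 2.
- R1: Labs Inc. compares 2, 9, 4 and picks Med; Novax would get 3.
- R2: Labs Inc. compares 6, 8, 0 and picks Med; Novax would get 5.
- R3: Labs Inc. compares 2, 3, 2 and picks Med; Novax would get 3.
- R4: Labs Inc. compares 4, 7, 5 and picks Med; Novax would get 6.
Among 2, 3, 5, 3, 6, the best is 6 at R4. Subgame-perfect outcome: (Med, R4) with payoffs (7, 6).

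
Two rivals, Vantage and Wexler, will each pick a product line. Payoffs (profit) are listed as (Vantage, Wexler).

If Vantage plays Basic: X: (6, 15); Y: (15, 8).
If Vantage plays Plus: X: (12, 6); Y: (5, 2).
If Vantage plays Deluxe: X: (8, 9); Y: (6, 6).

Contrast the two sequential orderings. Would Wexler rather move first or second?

first

If Vantage leads: Wexler's best replies are Basic→X, Plus→X, Deluxe→X; Vantage's induced payoffs 6, 12, 8; outcome (Plus, X), payoffs (12, 6).
If Wexler leads: Vantage's best replies are X→Plus, Y→Basic; Wexler's induced payoffs 6, 8; outcome (Basic, Y), payoffs (15, 8).
Wexler gets 8 moving first and 6 moving second, so Wexler prefers to move first.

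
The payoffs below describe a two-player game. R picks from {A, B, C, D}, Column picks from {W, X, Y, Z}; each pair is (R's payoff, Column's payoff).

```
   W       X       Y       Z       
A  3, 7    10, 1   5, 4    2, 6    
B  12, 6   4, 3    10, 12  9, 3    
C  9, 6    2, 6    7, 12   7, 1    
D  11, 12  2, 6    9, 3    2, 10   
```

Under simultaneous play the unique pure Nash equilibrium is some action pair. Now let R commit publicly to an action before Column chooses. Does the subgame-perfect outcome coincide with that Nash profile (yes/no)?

Solve by backward induction (R leads).
- A: BR = W, leader payoff 3.
- B: BR = Y, leader payoff 10.
- C: BR = Y, leader payoff 7.
- D: BR = W, leader payoff 11.
R's induced payoffs are 3, 10, 7, 11, so R commits to D. Subgame-perfect outcome: (D, W) with payoffs (11, 12).
Under simultaneous play:
R's best replies: W→B; X→A; Y→B; Z→B.
Column's best replies: A→W; B→Y; C→Y; D→W.
Only (B, Y) has each player best-responding; Nash payoffs (10, 12).
Sequential outcome (D, W) differs from the Nash profile (B, Y).

no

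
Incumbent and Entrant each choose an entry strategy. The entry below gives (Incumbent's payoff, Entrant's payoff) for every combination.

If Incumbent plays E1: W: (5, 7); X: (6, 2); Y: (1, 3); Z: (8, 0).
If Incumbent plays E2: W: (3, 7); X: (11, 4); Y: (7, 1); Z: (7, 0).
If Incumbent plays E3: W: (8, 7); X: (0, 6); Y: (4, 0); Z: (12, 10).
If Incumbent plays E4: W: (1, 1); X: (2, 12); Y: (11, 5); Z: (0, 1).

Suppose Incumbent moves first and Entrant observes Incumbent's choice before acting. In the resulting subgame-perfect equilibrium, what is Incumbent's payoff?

Entrant best-responds to each possible Incumbent move:
- E1: BR = W, leader payoff 5.
- E2: BR = W, leader payoff 3.
- E3: BR = Z, leader payoff 12.
- E4: BR = X, leader payoff 2.
Among 5, 3, 12, 2, the best is 12 at E3. Subgame-perfect outcome: (E3, Z) with payoffs (12, 10).

12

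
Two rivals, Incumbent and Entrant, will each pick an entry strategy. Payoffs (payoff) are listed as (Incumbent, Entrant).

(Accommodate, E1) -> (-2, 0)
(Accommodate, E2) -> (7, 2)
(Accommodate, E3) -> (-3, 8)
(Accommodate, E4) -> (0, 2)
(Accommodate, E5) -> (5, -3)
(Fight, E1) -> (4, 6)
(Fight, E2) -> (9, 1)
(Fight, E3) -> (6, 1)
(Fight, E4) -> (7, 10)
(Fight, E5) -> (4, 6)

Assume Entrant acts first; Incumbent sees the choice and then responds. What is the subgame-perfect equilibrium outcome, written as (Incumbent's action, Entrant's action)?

(Fight, E4)

Incumbent best-responds to each possible Entrant move:
- E1: Incumbent compares -2, 4 and picks Fight; Entrant would get 6.
- E2: Incumbent compares 7, 9 and picks Fight; Entrant would get 1.
- E3: Incumbent compares -3, 6 and picks Fight; Entrant would get 1.
- E4: Incumbent compares 0, 7 and picks Fight; Entrant would get 10.
- E5: Incumbent compares 5, 4 and picks Accommodate; Entrant would get -3.
Maximizing over 6, 1, 1, 10, -3, Entrant chooses E4. Subgame-perfect outcome: (Fight, E4) with payoffs (7, 10).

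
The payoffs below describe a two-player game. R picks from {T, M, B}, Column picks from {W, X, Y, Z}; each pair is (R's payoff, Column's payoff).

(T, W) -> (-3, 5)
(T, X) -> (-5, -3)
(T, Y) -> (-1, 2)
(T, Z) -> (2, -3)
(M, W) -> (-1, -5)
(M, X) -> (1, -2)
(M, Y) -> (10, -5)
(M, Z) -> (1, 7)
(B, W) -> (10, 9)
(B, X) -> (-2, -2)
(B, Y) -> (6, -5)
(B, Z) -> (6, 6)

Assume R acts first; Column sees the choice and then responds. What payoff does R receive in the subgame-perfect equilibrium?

10

Solve by backward induction (R leads).
- T: Column compares 5, -3, 2, -3 and picks W; R would get -3.
- M: Column compares -5, -2, -5, 7 and picks Z; R would get 1.
- B: Column compares 9, -2, -5, 6 and picks W; R would get 10.
Among -3, 1, 10, the best is 10 at B. Subgame-perfect outcome: (B, W) with payoffs (10, 9).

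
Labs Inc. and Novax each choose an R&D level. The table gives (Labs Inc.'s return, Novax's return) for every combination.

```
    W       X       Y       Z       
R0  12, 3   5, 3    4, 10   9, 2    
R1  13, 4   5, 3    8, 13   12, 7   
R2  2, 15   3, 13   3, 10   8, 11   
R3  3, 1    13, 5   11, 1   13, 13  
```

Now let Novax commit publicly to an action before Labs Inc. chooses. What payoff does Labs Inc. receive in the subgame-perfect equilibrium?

Backward induction with Novax moving first.
- W: Labs Inc. compares 12, 13, 2, 3 and picks R1; Novax would get 4.
- X: Labs Inc. compares 5, 5, 3, 13 and picks R3; Novax would get 5.
- Y: Labs Inc. compares 4, 8, 3, 11 and picks R3; Novax would get 1.
- Z: Labs Inc. compares 9, 12, 8, 13 and picks R3; Novax would get 13.
Maximizing over 4, 5, 1, 13, Novax chooses Z. Subgame-perfect outcome: (R3, Z) with payoffs (13, 13).

13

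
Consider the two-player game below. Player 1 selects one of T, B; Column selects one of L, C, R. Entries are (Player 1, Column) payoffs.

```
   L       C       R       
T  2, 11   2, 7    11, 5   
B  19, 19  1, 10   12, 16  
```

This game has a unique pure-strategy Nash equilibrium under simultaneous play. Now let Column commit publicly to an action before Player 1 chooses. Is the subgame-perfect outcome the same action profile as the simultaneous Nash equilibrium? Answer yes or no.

yes

Player 1 best-responds to each possible Column move:
- L → Player 1 plays B (best of 2, 19); Column gets 19.
- C → Player 1 plays T (best of 2, 1); Column gets 7.
- R → Player 1 plays B (best of 11, 12); Column gets 16.
Maximizing over 19, 7, 16, Column chooses L. Subgame-perfect outcome: (B, L) with payoffs (19, 19).
For the simultaneous game, intersect best replies.
Player 1's best replies: L→B; C→T; R→B.
Column's best replies: T→L; B→L.
Only (B, L) has each player best-responding; Nash payoffs (19, 19).
Sequential outcome (B, L) coincides with the Nash profile (B, L).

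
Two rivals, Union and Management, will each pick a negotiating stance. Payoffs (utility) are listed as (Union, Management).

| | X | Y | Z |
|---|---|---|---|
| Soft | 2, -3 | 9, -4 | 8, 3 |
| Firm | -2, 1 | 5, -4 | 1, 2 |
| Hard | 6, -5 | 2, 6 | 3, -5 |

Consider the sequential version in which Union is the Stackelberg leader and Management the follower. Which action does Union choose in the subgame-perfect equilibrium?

Backward induction with Union moving first.
- Soft → Management plays Z (best of -3, -4, 3); Union gets 8.
- Firm → Management plays Z (best of 1, -4, 2); Union gets 1.
- Hard → Management plays Y (best of -5, 6, -5); Union gets 2.
Among 8, 1, 2, the best is 8 at Soft. Subgame-perfect outcome: (Soft, Z) with payoffs (8, 3).

Soft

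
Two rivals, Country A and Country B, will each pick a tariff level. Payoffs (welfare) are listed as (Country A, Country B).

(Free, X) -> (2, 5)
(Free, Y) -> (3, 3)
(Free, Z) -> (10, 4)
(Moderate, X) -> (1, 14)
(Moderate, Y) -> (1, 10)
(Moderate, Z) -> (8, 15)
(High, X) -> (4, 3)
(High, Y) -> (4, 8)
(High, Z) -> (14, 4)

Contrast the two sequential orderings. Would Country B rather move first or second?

second

If Country A leads: Country B's best replies are Free→X, Moderate→Z, High→Y; Country A's induced payoffs 2, 8, 4; outcome (Moderate, Z), payoffs (8, 15).
If Country B leads: Country A's best replies are X→High, Y→High, Z→High; Country B's induced payoffs 3, 8, 4; outcome (High, Y), payoffs (4, 8).
Country B gets 8 moving first and 15 moving second, so Country B prefers to move second.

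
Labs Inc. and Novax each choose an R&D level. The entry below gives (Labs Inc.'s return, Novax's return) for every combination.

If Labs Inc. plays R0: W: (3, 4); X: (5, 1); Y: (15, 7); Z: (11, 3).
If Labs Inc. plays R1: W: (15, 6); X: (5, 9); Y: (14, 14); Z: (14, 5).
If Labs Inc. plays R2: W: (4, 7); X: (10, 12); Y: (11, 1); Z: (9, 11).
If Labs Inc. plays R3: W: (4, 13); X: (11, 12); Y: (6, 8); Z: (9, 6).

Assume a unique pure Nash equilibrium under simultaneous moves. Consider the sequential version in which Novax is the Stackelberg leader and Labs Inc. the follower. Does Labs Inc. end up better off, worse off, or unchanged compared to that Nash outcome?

Labs Inc. best-responds to each possible Novax move:
- W: BR = R1, leader payoff 6.
- X: BR = R3, leader payoff 12.
- Y: BR = R0, leader payoff 7.
- Z: BR = R1, leader payoff 5.
Among 6, 12, 7, 5, the best is 12 at X. Subgame-perfect outcome: (R3, X) with payoffs (11, 12).
Under simultaneous play:
Labs Inc.'s best replies: W→R1; X→R3; Y→R0; Z→R1.
Novax's best replies: R0→Y; R1→Y; R2→X; R3→W.
Only (R0, Y) has each player best-responding; Nash payoffs (15, 7).
Labs Inc. earns 11 sequentially versus 15 at the Nash outcome: worse off.

worse off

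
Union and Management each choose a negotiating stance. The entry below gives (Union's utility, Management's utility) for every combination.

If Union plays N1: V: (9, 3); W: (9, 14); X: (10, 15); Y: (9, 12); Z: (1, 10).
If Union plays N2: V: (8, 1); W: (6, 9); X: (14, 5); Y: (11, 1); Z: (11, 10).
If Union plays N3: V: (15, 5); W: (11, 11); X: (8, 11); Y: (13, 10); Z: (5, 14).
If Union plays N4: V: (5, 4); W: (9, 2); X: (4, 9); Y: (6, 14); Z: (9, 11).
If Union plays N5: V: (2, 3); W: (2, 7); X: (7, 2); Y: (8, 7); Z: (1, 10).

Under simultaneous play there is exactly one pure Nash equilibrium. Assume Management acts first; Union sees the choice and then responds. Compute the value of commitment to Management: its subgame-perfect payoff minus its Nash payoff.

1

Union best-responds to each possible Management move:
- V: Union compares 9, 8, 15, 5, 2 and picks N3; Management would get 5.
- W: Union compares 9, 6, 11, 9, 2 and picks N3; Management would get 11.
- X: Union compares 10, 14, 8, 4, 7 and picks N2; Management would get 5.
- Y: Union compares 9, 11, 13, 6, 8 and picks N3; Management would get 10.
- Z: Union compares 1, 11, 5, 9, 1 and picks N2; Management would get 10.
Management's induced payoffs are 5, 11, 5, 10, 10, so Management commits to W. Subgame-perfect outcome: (N3, W) with payoffs (11, 11).
Under simultaneous play:
Union's best replies: V→N3; W→N3; X→N2; Y→N3; Z→N2.
Management's best replies: N1→X; N2→Z; N3→Z; N4→Y; N5→Z.
The unique mutual best reply is (N2, Z), giving (11, 10).
Management's commitment gain: 11 − 10 = 1.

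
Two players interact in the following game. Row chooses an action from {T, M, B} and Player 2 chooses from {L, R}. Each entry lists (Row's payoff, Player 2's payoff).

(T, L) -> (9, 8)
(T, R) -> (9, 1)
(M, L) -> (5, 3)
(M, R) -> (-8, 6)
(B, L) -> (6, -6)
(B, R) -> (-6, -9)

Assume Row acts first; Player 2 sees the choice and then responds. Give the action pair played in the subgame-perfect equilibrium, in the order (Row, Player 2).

(T, L)

Solve by backward induction (Row leads).
- T → Player 2 plays L (best of 8, 1); Row gets 9.
- M → Player 2 plays R (best of 3, 6); Row gets -8.
- B → Player 2 plays L (best of -6, -9); Row gets 6.
Row's induced payoffs are 9, -8, 6, so Row commits to T. Subgame-perfect outcome: (T, L) with payoffs (9, 8).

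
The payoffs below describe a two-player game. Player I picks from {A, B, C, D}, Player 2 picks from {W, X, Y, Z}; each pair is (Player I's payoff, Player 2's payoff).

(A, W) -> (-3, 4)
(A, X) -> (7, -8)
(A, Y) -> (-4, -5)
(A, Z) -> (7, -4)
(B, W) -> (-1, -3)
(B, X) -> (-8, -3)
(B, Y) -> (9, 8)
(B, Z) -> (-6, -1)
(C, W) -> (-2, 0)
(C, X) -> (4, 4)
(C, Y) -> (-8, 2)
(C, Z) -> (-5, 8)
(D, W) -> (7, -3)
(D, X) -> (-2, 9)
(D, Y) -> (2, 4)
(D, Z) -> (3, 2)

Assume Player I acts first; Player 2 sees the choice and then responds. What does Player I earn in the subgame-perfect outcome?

9

Player 2 best-responds to each possible Player I move:
- A → Player 2 plays W (best of 4, -8, -5, -4); Player I gets -3.
- B → Player 2 plays Y (best of -3, -3, 8, -1); Player I gets 9.
- C → Player 2 plays Z (best of 0, 4, 2, 8); Player I gets -5.
- D → Player 2 plays X (best of -3, 9, 4, 2); Player I gets -2.
Player I's induced payoffs are -3, 9, -5, -2, so Player I commits to B. Subgame-perfect outcome: (B, Y) with payoffs (9, 8).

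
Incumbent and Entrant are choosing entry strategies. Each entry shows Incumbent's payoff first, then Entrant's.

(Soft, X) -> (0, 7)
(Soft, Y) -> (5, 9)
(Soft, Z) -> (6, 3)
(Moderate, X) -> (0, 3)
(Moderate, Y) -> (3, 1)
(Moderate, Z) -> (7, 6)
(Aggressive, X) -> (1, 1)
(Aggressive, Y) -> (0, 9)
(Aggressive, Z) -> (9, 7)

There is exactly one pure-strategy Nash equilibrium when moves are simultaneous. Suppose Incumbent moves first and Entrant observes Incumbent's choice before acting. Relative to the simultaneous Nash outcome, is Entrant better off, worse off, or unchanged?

Backward induction with Incumbent moving first.
- Soft: Entrant compares 7, 9, 3 and picks Y; Incumbent would get 5.
- Moderate: Entrant compares 3, 1, 6 and picks Z; Incumbent would get 7.
- Aggressive: Entrant compares 1, 9, 7 and picks Y; Incumbent would get 0.
Incumbent's induced payoffs are 5, 7, 0, so Incumbent commits to Moderate. Subgame-perfect outcome: (Moderate, Z) with payoffs (7, 6).
Under simultaneous play:
Incumbent's best replies: X→Aggressive; Y→Soft; Z→Aggressive.
Entrant's best replies: Soft→Y; Moderate→Z; Aggressive→Y.
The unique mutual best reply is (Soft, Y), giving (5, 9).
Entrant earns 6 sequentially versus 9 at the Nash outcome: worse off.

worse off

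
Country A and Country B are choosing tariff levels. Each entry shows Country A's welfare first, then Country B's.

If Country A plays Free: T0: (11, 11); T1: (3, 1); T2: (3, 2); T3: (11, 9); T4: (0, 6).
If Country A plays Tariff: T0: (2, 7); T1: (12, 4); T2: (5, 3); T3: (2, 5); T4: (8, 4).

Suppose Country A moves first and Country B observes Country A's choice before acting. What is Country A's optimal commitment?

Solve by backward induction (Country A leads).
- Free: Country B compares 11, 1, 2, 9, 6 and picks T0; Country A would get 11.
- Tariff: Country B compares 7, 4, 3, 5, 4 and picks T0; Country A would get 2.
Among 11, 2, the best is 11 at Free. Subgame-perfect outcome: (Free, T0) with payoffs (11, 11).

Free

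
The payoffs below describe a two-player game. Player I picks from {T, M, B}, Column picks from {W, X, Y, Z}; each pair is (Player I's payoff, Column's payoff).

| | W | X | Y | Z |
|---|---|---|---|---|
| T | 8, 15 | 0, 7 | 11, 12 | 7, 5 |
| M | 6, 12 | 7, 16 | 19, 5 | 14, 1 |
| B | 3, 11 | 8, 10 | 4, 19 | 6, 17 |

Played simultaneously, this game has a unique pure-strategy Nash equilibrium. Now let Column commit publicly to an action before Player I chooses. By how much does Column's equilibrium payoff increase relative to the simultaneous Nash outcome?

0

Solve by backward induction (Column leads).
- W: BR = T, leader payoff 15.
- X: BR = B, leader payoff 10.
- Y: BR = M, leader payoff 5.
- Z: BR = M, leader payoff 1.
Maximizing over 15, 10, 5, 1, Column chooses W. Subgame-perfect outcome: (T, W) with payoffs (8, 15).
Under simultaneous play:
Player I's best replies: W→T; X→B; Y→M; Z→M.
Column's best replies: T→W; M→X; B→Y.
The unique mutual best reply is (T, W), giving (8, 15).
Column's commitment gain: 15 − 15 = 0.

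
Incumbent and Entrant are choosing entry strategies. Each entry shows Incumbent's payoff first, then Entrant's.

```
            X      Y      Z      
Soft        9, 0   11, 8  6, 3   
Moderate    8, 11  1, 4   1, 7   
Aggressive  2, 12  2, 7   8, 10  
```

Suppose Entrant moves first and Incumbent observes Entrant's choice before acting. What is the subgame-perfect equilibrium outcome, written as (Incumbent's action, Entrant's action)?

(Aggressive, Z)

Backward induction with Entrant moving first.
- X: BR = Soft, leader payoff 0.
- Y: BR = Soft, leader payoff 8.
- Z: BR = Aggressive, leader payoff 10.
Among 0, 8, 10, the best is 10 at Z. Subgame-perfect outcome: (Aggressive, Z) with payoffs (8, 10).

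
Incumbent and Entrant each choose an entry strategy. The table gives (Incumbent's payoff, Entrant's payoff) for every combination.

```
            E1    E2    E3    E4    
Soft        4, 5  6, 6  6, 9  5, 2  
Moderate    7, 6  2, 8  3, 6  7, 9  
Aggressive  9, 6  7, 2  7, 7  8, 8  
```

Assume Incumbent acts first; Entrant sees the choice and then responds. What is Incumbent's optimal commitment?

Backward induction with Incumbent moving first.
- Soft: BR = E3, leader payoff 6.
- Moderate: BR = E4, leader payoff 7.
- Aggressive: BR = E4, leader payoff 8.
Incumbent's induced payoffs are 6, 7, 8, so Incumbent commits to Aggressive. Subgame-perfect outcome: (Aggressive, E4) with payoffs (8, 8).

Aggressive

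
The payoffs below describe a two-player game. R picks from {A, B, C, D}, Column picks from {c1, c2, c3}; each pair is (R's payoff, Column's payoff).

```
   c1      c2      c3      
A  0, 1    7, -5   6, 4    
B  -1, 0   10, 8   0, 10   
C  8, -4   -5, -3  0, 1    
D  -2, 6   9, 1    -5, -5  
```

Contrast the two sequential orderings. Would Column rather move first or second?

first

If R leads: Column's best replies are A→c3, B→c3, C→c3, D→c1; R's induced payoffs 6, 0, 0, -2; outcome (A, c3), payoffs (6, 4).
If Column leads: R's best replies are c1→C, c2→B, c3→A; Column's induced payoffs -4, 8, 4; outcome (B, c2), payoffs (10, 8).
Column gets 8 moving first and 4 moving second, so Column prefers to move first.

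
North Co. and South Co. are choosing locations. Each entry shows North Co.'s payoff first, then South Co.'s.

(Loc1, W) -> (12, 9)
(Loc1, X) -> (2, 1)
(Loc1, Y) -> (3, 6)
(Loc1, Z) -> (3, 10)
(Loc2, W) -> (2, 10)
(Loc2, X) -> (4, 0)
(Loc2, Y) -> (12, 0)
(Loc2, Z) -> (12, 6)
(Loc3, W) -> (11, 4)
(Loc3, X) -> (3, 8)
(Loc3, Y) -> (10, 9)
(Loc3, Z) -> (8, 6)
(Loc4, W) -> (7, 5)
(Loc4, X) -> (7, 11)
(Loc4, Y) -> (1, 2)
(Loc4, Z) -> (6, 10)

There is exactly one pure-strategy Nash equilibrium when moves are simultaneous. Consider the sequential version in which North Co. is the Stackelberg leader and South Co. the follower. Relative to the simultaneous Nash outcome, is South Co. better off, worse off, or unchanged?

Backward induction with North Co. moving first.
- Loc1 → South Co. plays Z (best of 9, 1, 6, 10); North Co. gets 3.
- Loc2 → South Co. plays W (best of 10, 0, 0, 6); North Co. gets 2.
- Loc3 → South Co. plays Y (best of 4, 8, 9, 6); North Co. gets 10.
- Loc4 → South Co. plays X (best of 5, 11, 2, 10); North Co. gets 7.
Maximizing over 3, 2, 10, 7, North Co. chooses Loc3. Subgame-perfect outcome: (Loc3, Y) with payoffs (10, 9).
For the simultaneous game, intersect best replies.
North Co.'s best replies: W→Loc1; X→Loc4; Y→Loc2; Z→Loc2.
South Co.'s best replies: Loc1→Z; Loc2→W; Loc3→Y; Loc4→X.
Only (Loc4, X) has each player best-responding; Nash payoffs (7, 11).
South Co. earns 9 sequentially versus 11 at the Nash outcome: worse off.

worse off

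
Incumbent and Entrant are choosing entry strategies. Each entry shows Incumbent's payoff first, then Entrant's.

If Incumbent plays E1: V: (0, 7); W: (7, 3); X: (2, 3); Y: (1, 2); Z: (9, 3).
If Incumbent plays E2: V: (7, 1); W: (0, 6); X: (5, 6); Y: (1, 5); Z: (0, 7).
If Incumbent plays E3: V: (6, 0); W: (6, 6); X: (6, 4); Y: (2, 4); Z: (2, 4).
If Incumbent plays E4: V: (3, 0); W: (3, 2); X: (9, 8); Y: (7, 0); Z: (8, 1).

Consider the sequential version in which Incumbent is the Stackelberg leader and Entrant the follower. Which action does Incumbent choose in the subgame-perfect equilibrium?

E4

Entrant best-responds to each possible Incumbent move:
- E1: BR = V, leader payoff 0.
- E2: BR = Z, leader payoff 0.
- E3: BR = W, leader payoff 6.
- E4: BR = X, leader payoff 9.
Among 0, 0, 6, 9, the best is 9 at E4. Subgame-perfect outcome: (E4, X) with payoffs (9, 8).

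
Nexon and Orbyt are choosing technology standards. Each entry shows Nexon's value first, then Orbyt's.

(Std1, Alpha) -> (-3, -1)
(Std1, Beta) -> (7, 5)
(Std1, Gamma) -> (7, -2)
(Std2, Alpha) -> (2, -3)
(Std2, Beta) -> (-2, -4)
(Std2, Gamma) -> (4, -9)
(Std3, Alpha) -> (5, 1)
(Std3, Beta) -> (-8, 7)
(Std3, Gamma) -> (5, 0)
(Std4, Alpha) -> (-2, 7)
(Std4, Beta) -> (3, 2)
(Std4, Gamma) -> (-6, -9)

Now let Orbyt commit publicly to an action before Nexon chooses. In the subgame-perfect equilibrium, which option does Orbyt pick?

Beta

Solve by backward induction (Orbyt leads).
- Alpha: Nexon compares -3, 2, 5, -2 and picks Std3; Orbyt would get 1.
- Beta: Nexon compares 7, -2, -8, 3 and picks Std1; Orbyt would get 5.
- Gamma: Nexon compares 7, 4, 5, -6 and picks Std1; Orbyt would get -2.
Maximizing over 1, 5, -2, Orbyt chooses Beta. Subgame-perfect outcome: (Std1, Beta) with payoffs (7, 5).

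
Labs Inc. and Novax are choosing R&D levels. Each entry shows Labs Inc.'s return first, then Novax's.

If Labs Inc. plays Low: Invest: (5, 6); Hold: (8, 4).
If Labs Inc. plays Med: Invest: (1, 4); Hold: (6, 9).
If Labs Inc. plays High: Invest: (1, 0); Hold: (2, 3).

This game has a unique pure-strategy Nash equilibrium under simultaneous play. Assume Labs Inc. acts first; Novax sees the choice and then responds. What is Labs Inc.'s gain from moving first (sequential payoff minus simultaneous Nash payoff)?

1

Solve by backward induction (Labs Inc. leads).
- Low: BR = Invest, leader payoff 5.
- Med: BR = Hold, leader payoff 6.
- High: BR = Hold, leader payoff 2.
Labs Inc.'s induced payoffs are 5, 6, 2, so Labs Inc. commits to Med. Subgame-perfect outcome: (Med, Hold) with payoffs (6, 9).
Under simultaneous play:
Labs Inc.'s best replies: Invest→Low; Hold→Low.
Novax's best replies: Low→Invest; Med→Hold; High→Hold.
The unique mutual best reply is (Low, Invest), giving (5, 6).
Labs Inc.'s commitment gain: 6 − 5 = 1.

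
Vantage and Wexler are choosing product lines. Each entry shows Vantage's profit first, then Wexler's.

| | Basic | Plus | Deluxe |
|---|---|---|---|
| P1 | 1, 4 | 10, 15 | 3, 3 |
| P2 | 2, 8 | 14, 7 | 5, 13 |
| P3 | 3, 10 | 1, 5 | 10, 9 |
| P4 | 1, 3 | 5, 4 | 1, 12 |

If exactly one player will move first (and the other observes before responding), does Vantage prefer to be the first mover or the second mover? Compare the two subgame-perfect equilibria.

first

If Vantage leads: Wexler's best replies are P1→Plus, P2→Deluxe, P3→Basic, P4→Deluxe; Vantage's induced payoffs 10, 5, 3, 1; outcome (P1, Plus), payoffs (10, 15).
If Wexler leads: Vantage's best replies are Basic→P3, Plus→P2, Deluxe→P3; Wexler's induced payoffs 10, 7, 9; outcome (P3, Basic), payoffs (3, 10).
Vantage gets 10 moving first and 3 moving second, so Vantage prefers to move first.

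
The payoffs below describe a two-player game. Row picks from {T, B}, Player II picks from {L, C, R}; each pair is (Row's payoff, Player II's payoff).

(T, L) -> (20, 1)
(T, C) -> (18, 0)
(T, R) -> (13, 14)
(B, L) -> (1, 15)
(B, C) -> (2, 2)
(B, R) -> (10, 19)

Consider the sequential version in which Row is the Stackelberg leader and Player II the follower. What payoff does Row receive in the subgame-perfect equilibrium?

Solve by backward induction (Row leads).
- T: Player II compares 1, 0, 14 and picks R; Row would get 13.
- B: Player II compares 15, 2, 19 and picks R; Row would get 10.
Row's induced payoffs are 13, 10, so Row commits to T. Subgame-perfect outcome: (T, R) with payoffs (13, 14).

13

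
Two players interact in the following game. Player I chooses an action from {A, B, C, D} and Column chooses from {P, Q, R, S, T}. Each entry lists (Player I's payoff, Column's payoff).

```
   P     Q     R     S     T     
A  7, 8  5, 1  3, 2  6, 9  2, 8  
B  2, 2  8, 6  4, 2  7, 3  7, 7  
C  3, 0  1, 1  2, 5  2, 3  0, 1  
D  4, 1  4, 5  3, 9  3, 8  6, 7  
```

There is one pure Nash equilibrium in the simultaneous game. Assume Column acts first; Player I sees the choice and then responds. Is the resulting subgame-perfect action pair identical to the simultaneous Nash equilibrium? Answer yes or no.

Player I best-responds to each possible Column move:
- P: Player I compares 7, 2, 3, 4 and picks A; Column would get 8.
- Q: Player I compares 5, 8, 1, 4 and picks B; Column would get 6.
- R: Player I compares 3, 4, 2, 3 and picks B; Column would get 2.
- S: Player I compares 6, 7, 2, 3 and picks B; Column would get 3.
- T: Player I compares 2, 7, 0, 6 and picks B; Column would get 7.
Among 8, 6, 2, 3, 7, the best is 8 at P. Subgame-perfect outcome: (A, P) with payoffs (7, 8).
For the simultaneous game, intersect best replies.
Player I's best replies: P→A; Q→B; R→B; S→B; T→B.
Column's best replies: A→S; B→T; C→R; D→R.
The unique mutual best reply is (B, T), giving (7, 7).
Sequential outcome (A, P) differs from the Nash profile (B, T).

no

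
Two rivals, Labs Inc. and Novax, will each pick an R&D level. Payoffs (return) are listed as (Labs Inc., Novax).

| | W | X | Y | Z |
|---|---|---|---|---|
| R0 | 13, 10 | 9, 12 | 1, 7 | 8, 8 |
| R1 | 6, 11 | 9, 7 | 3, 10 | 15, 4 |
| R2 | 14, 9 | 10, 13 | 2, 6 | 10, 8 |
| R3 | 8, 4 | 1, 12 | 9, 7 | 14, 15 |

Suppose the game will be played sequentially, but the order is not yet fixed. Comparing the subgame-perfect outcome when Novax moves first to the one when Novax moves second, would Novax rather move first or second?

If Labs Inc. leads: Novax's best replies are R0→X, R1→W, R2→X, R3→Z; Labs Inc.'s induced payoffs 9, 6, 10, 14; outcome (R3, Z), payoffs (14, 15).
If Novax leads: Labs Inc.'s best replies are W→R2, X→R2, Y→R3, Z→R1; Novax's induced payoffs 9, 13, 7, 4; outcome (R2, X), payoffs (10, 13).
Novax gets 13 moving first and 15 moving second, so Novax prefers to move second.

second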